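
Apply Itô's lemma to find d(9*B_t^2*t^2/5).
d(9*B_t^2*t^2/5) = (9*t*(2*B_t^2 + t)/5) dt + (18*B_t*t^2/5) dB_t

Itô's formula for f(t, x): d f(t, B_t) = (f_t + (1/2) f_xx) dt + f_x dB_t. Compute partials of f(t, x) = 9*t^2*x^2/5:
  f_t(t,x)  = 18*t*x^2/5
  f_x(t,x)  = 18*t^2*x/5
  f_xx(t,x) = 18*t^2/5
Assemble drift = f_t + (1/2) f_xx = 9*t*(t + 2*x^2)/5 and diffusion = f_x = 18*t^2*x/5. Substituting x = B_t:
  d(9*B_t^2*t^2/5) = (9*t*(2*B_t^2 + t)/5) dt + (18*B_t*t^2/5) dB_t.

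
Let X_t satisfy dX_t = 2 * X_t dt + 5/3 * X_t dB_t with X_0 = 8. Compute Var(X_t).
Var(X_t) = 64*(exp(25*t/9) - 1)*exp(4*t)

For GBM dX = mu X dt + sigma X dB with X_0 = x_0, apply Itô to Y = log X: dY = (mu - sigma^2/2) dt + sigma dB, so Y_t = log(x_0) + (mu - sigma^2/2) t + sigma B_t and hence X_t = x_0 * exp((mu - sigma^2/2) t + sigma B_t).
With mu = 2, sigma = 5/3, x_0 = 8, this gives:
  X_t = 8 * exp((11/18) * t + (5/3) * B_t).
Since sigma*B_t ~ Normal(0, sigma^2 t), E[exp(sigma*B_t)] = exp(sigma^2 t / 2); so E[X_t] = x_0 * exp((mu - sigma^2/2) t) * exp(sigma^2 t / 2) = x_0 * exp(mu t) = 8*exp(2*t).
Var(X_t) = E[X_t^2] - (E[X_t])^2 = x_0^2 * exp(2 mu t) * (exp(sigma^2 t) - 1) = 64*(exp(25*t/9) - 1)*exp(4*t).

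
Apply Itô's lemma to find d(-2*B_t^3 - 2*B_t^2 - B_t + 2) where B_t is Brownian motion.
d(-2*B_t^3 - 2*B_t^2 - B_t + 2) = (-6*B_t - 2) dt + (-6*B_t^2 - 4*B_t - 1) dB_t

Itô's formula for f(B_t) gives d f(B_t) = f'(B_t) dB_t + (1/2) f''(B_t) dt. Compute derivatives of f(x) = -2*x^3 - 2*x^2 - x + 2:
  f'(x)  = -6*x^2 - 4*x - 1
  f''(x) = -12*x - 4
Substitute x = B_t and multiply the f'' term by 1/2:
  drift     = (1/2) * (-12*x - 4) evaluated at B_t = -6*B_t - 2
  diffusion = (-6*x^2 - 4*x - 1) evaluated at B_t = -6*B_t^2 - 4*B_t - 1
Therefore d(-2*B_t^3 - 2*B_t^2 - B_t + 2) = (-6*B_t - 2) dt + (-6*B_t^2 - 4*B_t - 1) dB_t.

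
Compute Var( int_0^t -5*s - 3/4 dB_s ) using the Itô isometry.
Var = t*(400*t^2 + 180*t + 27)/48

The Itô integral of a deterministic integrand f(s) has mean 0 because each increment f(s) * (B_{s+ds} - B_s) has mean 0. By the Itô isometry:
  Var( int_0^t f(s) dB_s ) = E[ (int_0^t f(s) dB_s)^2 ] = int_0^t f(s)^2 ds.
Here f(s) = -5*s - 3/4, so f(s)^2 = (20*s + 3)^2/16. Integrate:
  int_0^t ((20*s + 3)^2/16) ds = t*(400*t^2 + 180*t + 27)/48.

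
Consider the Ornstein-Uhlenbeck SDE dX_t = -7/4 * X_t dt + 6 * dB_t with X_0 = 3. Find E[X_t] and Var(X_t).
E[X_t] = 3*exp(-7*t/4); Var(X_t) = 72/7 - 72*exp(-7*t/2)/7

The OU SDE dX = -theta X dt + sigma dB admits the integrating factor exp(theta t): d(exp(theta t) X_t) = sigma exp(theta t) dB_t. Integrating from 0 to t:
  X_t = x_0 * exp(-theta t) + sigma * int_0^t exp(-theta (t-s)) dB_s.
The Itô integral has mean 0 and (by the Itô isometry) variance sigma^2 * int_0^t exp(-2 theta (t - s)) ds = sigma^2 * (1 - exp(-2 theta t)) / (2 theta).
With theta = 7/4, sigma = 6, x_0 = 3:
  E[X_t] = 3 * exp(-7/4 t) = 3*exp(-7*t/4)
  Var(X_t) = (6)^2 * (1 - exp(-2*7/4 t)) / (2 * 7/4) = 72/7 - 72*exp(-7*t/2)/7.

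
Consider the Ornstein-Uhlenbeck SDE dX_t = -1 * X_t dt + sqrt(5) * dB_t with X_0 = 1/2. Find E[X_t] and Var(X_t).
E[X_t] = exp(-t)/2; Var(X_t) = 5/2 - 5*exp(-2*t)/2

The OU SDE dX = -theta X dt + sigma dB admits the integrating factor exp(theta t): d(exp(theta t) X_t) = sigma exp(theta t) dB_t. Integrating from 0 to t:
  X_t = x_0 * exp(-theta t) + sigma * int_0^t exp(-theta (t-s)) dB_s.
The Itô integral has mean 0 and (by the Itô isometry) variance sigma^2 * int_0^t exp(-2 theta (t - s)) ds = sigma^2 * (1 - exp(-2 theta t)) / (2 theta).
With theta = 1, sigma = sqrt(5), x_0 = 1/2:
  E[X_t] = 1/2 * exp(-1 t) = exp(-t)/2
  Var(X_t) = (sqrt(5))^2 * (1 - exp(-2*1 t)) / (2 * 1) = 5/2 - 5*exp(-2*t)/2.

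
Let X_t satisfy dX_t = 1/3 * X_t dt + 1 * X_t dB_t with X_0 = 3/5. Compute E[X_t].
E[X_t] = 3*exp(t/3)/5

For GBM dX = mu X dt + sigma X dB with X_0 = x_0, apply Itô to Y = log X: dY = (mu - sigma^2/2) dt + sigma dB, so Y_t = log(x_0) + (mu - sigma^2/2) t + sigma B_t and hence X_t = x_0 * exp((mu - sigma^2/2) t + sigma B_t).
With mu = 1/3, sigma = 1, x_0 = 3/5, this gives:
  X_t = 3/5 * exp((-1/6) * t + (1) * B_t).
Since sigma*B_t ~ Normal(0, sigma^2 t), E[exp(sigma*B_t)] = exp(sigma^2 t / 2); so E[X_t] = x_0 * exp((mu - sigma^2/2) t) * exp(sigma^2 t / 2) = x_0 * exp(mu t) = 3*exp(t/3)/5.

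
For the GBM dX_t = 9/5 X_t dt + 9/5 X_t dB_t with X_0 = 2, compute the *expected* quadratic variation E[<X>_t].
E[<X>_t] = 36*exp(171*t/25)/19 - 36/19

<X>_t = int_0^t ((9/5) * X_s)^2 ds. Taking expectation inside the integral: E[<X>_t] = (9/5)^2 * int_0^t E[X_s^2] ds. For GBM, E[X_s^2] = x_0^2 * exp((2 mu + sigma^2) s). Integrating:
  E[<X>_t] = (9/5)^2 * 2^2 * (exp((2*(9/5) + (9/5)^2) t) - 1) / (2*(9/5) + (9/5)^2)
           = (9/5)^2 * 2^2 * (exp((171/25) t) - 1) / (171/25) = 36*exp(171*t/25)/19 - 36/19.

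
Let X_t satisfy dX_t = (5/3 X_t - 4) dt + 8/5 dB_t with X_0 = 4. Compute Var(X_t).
Var(X_t) = 96*exp(10*t/3)/125 - 96/125

The variance V(t) = Var(X_t) satisfies V'(t) = 2 a V(t) + c^2 with V(0) = 0 (drift coefficient is linear in X, diffusion is constant). With a = 5/3, c = 8/5, the solution is
  V(t) = (c^2 / (2 a)) * (exp(2 a t) - 1)
       = ((8/5)^2 / (2*(5/3))) * (exp((10/3) t) - 1)
       = 96*exp(10*t/3)/125 - 96/125.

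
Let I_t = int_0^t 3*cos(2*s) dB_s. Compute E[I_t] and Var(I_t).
E[I_t] = 0; Var(I_t) = 9*t/2 + 9*sin(4*t)/8

The Itô integral of a deterministic integrand f(s) has mean 0 because each increment f(s) * (B_{s+ds} - B_s) has mean 0. By the Itô isometry:
  Var( int_0^t f(s) dB_s ) = E[ (int_0^t f(s) dB_s)^2 ] = int_0^t f(s)^2 ds.
Here f(s) = 3*cos(2*s), so f(s)^2 = 9*cos(2*s)^2. Integrate:
  int_0^t (9*cos(2*s)^2) ds = 9*t/2 + 9*sin(4*t)/8.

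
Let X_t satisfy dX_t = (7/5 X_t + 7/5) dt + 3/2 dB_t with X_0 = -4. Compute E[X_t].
E[X_t] = -3*exp(7*t/5) - 1

Taking expectations and using E[dB_t] = 0, the mean m(t) = E[X_t] satisfies the ODE m'(t) = a m(t) + b with m(0) = x_0. With a = 7/5, b = 7/5, x_0 = -4, the solution is
  m(t) = x_0 * exp(a t) + (b/a) * (exp(a t) - 1)
       = (-4) * exp((7/5) t) + ((7/5)/(7/5)) * (exp((7/5) t) - 1)
       = -3*exp(7*t/5) - 1.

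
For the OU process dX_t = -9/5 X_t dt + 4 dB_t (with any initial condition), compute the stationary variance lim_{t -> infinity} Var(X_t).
lim Var(X_t) = 40/9

The OU SDE dX = -theta X dt + sigma dB admits the integrating factor exp(theta t): d(exp(theta t) X_t) = sigma exp(theta t) dB_t. Integrating from 0 to t gives X_t = x_0 * exp(-theta t) + sigma * int_0^t exp(-theta (t-s)) dB_s for any initial x_0. The Itô integral has variance (by the Itô isometry) sigma^2 * int_0^t exp(-2 theta (t - s)) ds = sigma^2 * (1 - exp(-2 theta t)) / (2 theta), independent of x_0.
With theta = 9/5, sigma = 4:
  Var(X_t) = (4)^2 * (1 - exp(-2*9/5 t)) / (2 * 9/5) = 40/9 - 40*exp(-18*t/5)/9.
As t -> infinity, exp(-2*9/5 t) -> 0, so the stationary variance is sigma^2 / (2 theta) = 40/9.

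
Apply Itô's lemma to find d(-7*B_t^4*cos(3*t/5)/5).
d(-7*B_t^4*cos(3*t/5)/5) = (21*B_t^2*(B_t^2*sin(3*t/5) - 10*cos(3*t/5))/25) dt + (-28*B_t^3*cos(3*t/5)/5) dB_t

Itô's formula for f(t, x): d f(t, B_t) = (f_t + (1/2) f_xx) dt + f_x dB_t. Compute partials of f(t, x) = -7*x^4*cos(3*t/5)/5:
  f_t(t,x)  = 21*x^4*sin(3*t/5)/25
  f_x(t,x)  = -28*x^3*cos(3*t/5)/5
  f_xx(t,x) = -84*x^2*cos(3*t/5)/5
Assemble drift = f_t + (1/2) f_xx = 21*x^2*(x^2*sin(3*t/5) - 10*cos(3*t/5))/25 and diffusion = f_x = -28*x^3*cos(3*t/5)/5. Substituting x = B_t:
  d(-7*B_t^4*cos(3*t/5)/5) = (21*B_t^2*(B_t^2*sin(3*t/5) - 10*cos(3*t/5))/25) dt + (-28*B_t^3*cos(3*t/5)/5) dB_t.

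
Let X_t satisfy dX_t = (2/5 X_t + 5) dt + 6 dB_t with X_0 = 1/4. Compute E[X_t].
E[X_t] = 51*exp(2*t/5)/4 - 25/2

Taking expectations and using E[dB_t] = 0, the mean m(t) = E[X_t] satisfies the ODE m'(t) = a m(t) + b with m(0) = x_0. With a = 2/5, b = 5, x_0 = 1/4, the solution is
  m(t) = x_0 * exp(a t) + (b/a) * (exp(a t) - 1)
       = (1/4) * exp((2/5) t) + (5/(2/5)) * (exp((2/5) t) - 1)
       = 51*exp(2*t/5)/4 - 25/2.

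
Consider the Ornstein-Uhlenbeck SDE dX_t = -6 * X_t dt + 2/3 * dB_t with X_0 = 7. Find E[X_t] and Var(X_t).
E[X_t] = 7*exp(-6*t); Var(X_t) = 1/27 - exp(-12*t)/27

The OU SDE dX = -theta X dt + sigma dB admits the integrating factor exp(theta t): d(exp(theta t) X_t) = sigma exp(theta t) dB_t. Integrating from 0 to t:
  X_t = x_0 * exp(-theta t) + sigma * int_0^t exp(-theta (t-s)) dB_s.
The Itô integral has mean 0 and (by the Itô isometry) variance sigma^2 * int_0^t exp(-2 theta (t - s)) ds = sigma^2 * (1 - exp(-2 theta t)) / (2 theta).
With theta = 6, sigma = 2/3, x_0 = 7:
  E[X_t] = 7 * exp(-6 t) = 7*exp(-6*t)
  Var(X_t) = (2/3)^2 * (1 - exp(-2*6 t)) / (2 * 6) = 1/27 - exp(-12*t)/27.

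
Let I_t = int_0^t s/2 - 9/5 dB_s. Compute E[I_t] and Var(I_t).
E[I_t] = 0; Var(I_t) = t*(25*t^2 - 270*t + 972)/300

The Itô integral of a deterministic integrand f(s) has mean 0 because each increment f(s) * (B_{s+ds} - B_s) has mean 0. By the Itô isometry:
  Var( int_0^t f(s) dB_s ) = E[ (int_0^t f(s) dB_s)^2 ] = int_0^t f(s)^2 ds.
Here f(s) = s/2 - 9/5, so f(s)^2 = (5*s - 18)^2/100. Integrate:
  int_0^t ((5*s - 18)^2/100) ds = t*(25*t^2 - 270*t + 972)/300.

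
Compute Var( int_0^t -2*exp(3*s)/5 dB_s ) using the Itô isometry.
Var = 2*exp(6*t)/75 - 2/75

The Itô integral of a deterministic integrand f(s) has mean 0 because each increment f(s) * (B_{s+ds} - B_s) has mean 0. By the Itô isometry:
  Var( int_0^t f(s) dB_s ) = E[ (int_0^t f(s) dB_s)^2 ] = int_0^t f(s)^2 ds.
Here f(s) = -2*exp(3*s)/5, so f(s)^2 = 4*exp(6*s)/25. Integrate:
  int_0^t (4*exp(6*s)/25) ds = 2*exp(6*t)/75 - 2/75.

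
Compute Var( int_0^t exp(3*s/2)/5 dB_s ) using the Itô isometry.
Var = exp(3*t)/75 - 1/75

The Itô integral of a deterministic integrand f(s) has mean 0 because each increment f(s) * (B_{s+ds} - B_s) has mean 0. By the Itô isometry:
  Var( int_0^t f(s) dB_s ) = E[ (int_0^t f(s) dB_s)^2 ] = int_0^t f(s)^2 ds.
Here f(s) = exp(3*s/2)/5, so f(s)^2 = exp(3*s)/25. Integrate:
  int_0^t (exp(3*s)/25) ds = exp(3*t)/75 - 1/75.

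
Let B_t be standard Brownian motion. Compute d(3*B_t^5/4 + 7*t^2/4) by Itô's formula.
d(3*B_t^5/4 + 7*t^2/4) = (15*B_t^3/2 + 7*t/2) dt + (15*B_t^4/4) dB_t

Itô's formula for f(t, x): d f(t, B_t) = (f_t + (1/2) f_xx) dt + f_x dB_t. Compute partials of f(t, x) = 7*t^2/4 + 3*x^5/4:
  f_t(t,x)  = 7*t/2
  f_x(t,x)  = 15*x^4/4
  f_xx(t,x) = 15*x^3
Assemble drift = f_t + (1/2) f_xx = 7*t/2 + 15*x^3/2 and diffusion = f_x = 15*x^4/4. Substituting x = B_t:
  d(3*B_t^5/4 + 7*t^2/4) = (15*B_t^3/2 + 7*t/2) dt + (15*B_t^4/4) dB_t.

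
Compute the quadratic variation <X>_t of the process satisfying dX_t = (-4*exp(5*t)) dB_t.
<X>_t = 8*exp(10*t)/5 - 8/5

For an Itô process dX_t = a(t) dt + b(t) dB_t, the quadratic variation is <X>_t = int_0^t b(s)^2 ds (the drift term does not contribute). Here b(s) = -4*exp(5*s), so
  b(s)^2 = 16*exp(10*s).
Integrating from 0 to t:
  <X>_t = int_0^t (16*exp(10*s)) ds = 8*exp(10*t)/5 - 8/5.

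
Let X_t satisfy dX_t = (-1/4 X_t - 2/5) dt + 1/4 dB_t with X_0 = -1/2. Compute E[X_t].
E[X_t] = -8/5 + 11*exp(-t/4)/10

Taking expectations and using E[dB_t] = 0, the mean m(t) = E[X_t] satisfies the ODE m'(t) = a m(t) + b with m(0) = x_0. With a = -1/4, b = -2/5, x_0 = -1/2, the solution is
  m(t) = x_0 * exp(a t) + (b/a) * (exp(a t) - 1)
       = (-1/2) * exp((-1/4) t) + ((-2/5)/(-1/4)) * (exp((-1/4) t) - 1)
       = -8/5 + 11*exp(-t/4)/10.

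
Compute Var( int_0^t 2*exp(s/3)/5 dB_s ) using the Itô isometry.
Var = 6*exp(2*t/3)/25 - 6/25

The Itô integral of a deterministic integrand f(s) has mean 0 because each increment f(s) * (B_{s+ds} - B_s) has mean 0. By the Itô isometry:
  Var( int_0^t f(s) dB_s ) = E[ (int_0^t f(s) dB_s)^2 ] = int_0^t f(s)^2 ds.
Here f(s) = 2*exp(s/3)/5, so f(s)^2 = 4*exp(2*s/3)/25. Integrate:
  int_0^t (4*exp(2*s/3)/25) ds = 6*exp(2*t/3)/25 - 6/25.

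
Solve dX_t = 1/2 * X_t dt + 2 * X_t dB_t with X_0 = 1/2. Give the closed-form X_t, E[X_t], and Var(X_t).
X_t = 1/2 * exp((-3/2) t + (2) B_t); E[X_t] = exp(t/2)/2; Var(X_t) = (exp(4*t) - 1)*exp(t)/4

For GBM dX = mu X dt + sigma X dB with X_0 = x_0, apply Itô to Y = log X: dY = (mu - sigma^2/2) dt + sigma dB, so Y_t = log(x_0) + (mu - sigma^2/2) t + sigma B_t and hence X_t = x_0 * exp((mu - sigma^2/2) t + sigma B_t).
With mu = 1/2, sigma = 2, x_0 = 1/2, this gives:
  X_t = 1/2 * exp((-3/2) * t + (2) * B_t).
Since sigma*B_t ~ Normal(0, sigma^2 t), E[exp(sigma*B_t)] = exp(sigma^2 t / 2); so E[X_t] = x_0 * exp((mu - sigma^2/2) t) * exp(sigma^2 t / 2) = x_0 * exp(mu t) = exp(t/2)/2.
Var(X_t) = E[X_t^2] - (E[X_t])^2 = x_0^2 * exp(2 mu t) * (exp(sigma^2 t) - 1) = (exp(4*t) - 1)*exp(t)/4.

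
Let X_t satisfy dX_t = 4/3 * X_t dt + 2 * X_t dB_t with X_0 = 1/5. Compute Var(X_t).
Var(X_t) = (exp(4*t) - 1)*exp(8*t/3)/25

For GBM dX = mu X dt + sigma X dB with X_0 = x_0, apply Itô to Y = log X: dY = (mu - sigma^2/2) dt + sigma dB, so Y_t = log(x_0) + (mu - sigma^2/2) t + sigma B_t and hence X_t = x_0 * exp((mu - sigma^2/2) t + sigma B_t).
With mu = 4/3, sigma = 2, x_0 = 1/5, this gives:
  X_t = 1/5 * exp((-2/3) * t + (2) * B_t).
Since sigma*B_t ~ Normal(0, sigma^2 t), E[exp(sigma*B_t)] = exp(sigma^2 t / 2); so E[X_t] = x_0 * exp((mu - sigma^2/2) t) * exp(sigma^2 t / 2) = x_0 * exp(mu t) = exp(4*t/3)/5.
Var(X_t) = E[X_t^2] - (E[X_t])^2 = x_0^2 * exp(2 mu t) * (exp(sigma^2 t) - 1) = (exp(4*t) - 1)*exp(8*t/3)/25.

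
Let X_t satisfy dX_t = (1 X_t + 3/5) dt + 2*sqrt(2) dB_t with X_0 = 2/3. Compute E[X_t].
E[X_t] = 19*exp(t)/15 - 3/5

Taking expectations and using E[dB_t] = 0, the mean m(t) = E[X_t] satisfies the ODE m'(t) = a m(t) + b with m(0) = x_0. With a = 1, b = 3/5, x_0 = 2/3, the solution is
  m(t) = x_0 * exp(a t) + (b/a) * (exp(a t) - 1)
       = (2/3) * exp(1 t) + ((3/5)/1) * (exp(1 t) - 1)
       = 19*exp(t)/15 - 3/5.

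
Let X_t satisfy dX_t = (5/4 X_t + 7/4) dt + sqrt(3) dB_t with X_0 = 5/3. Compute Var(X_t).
Var(X_t) = 6*exp(5*t/2)/5 - 6/5

The variance V(t) = Var(X_t) satisfies V'(t) = 2 a V(t) + c^2 with V(0) = 0 (drift coefficient is linear in X, diffusion is constant). With a = 5/4, c = sqrt(3), the solution is
  V(t) = (c^2 / (2 a)) * (exp(2 a t) - 1)
       = (sqrt(3)^2 / (2*(5/4))) * (exp((5/2) t) - 1)
       = 6*exp(5*t/2)/5 - 6/5.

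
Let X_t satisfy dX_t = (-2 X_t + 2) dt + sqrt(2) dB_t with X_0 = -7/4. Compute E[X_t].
E[X_t] = 1 - 11*exp(-2*t)/4

Taking expectations and using E[dB_t] = 0, the mean m(t) = E[X_t] satisfies the ODE m'(t) = a m(t) + b with m(0) = x_0. With a = -2, b = 2, x_0 = -7/4, the solution is
  m(t) = x_0 * exp(a t) + (b/a) * (exp(a t) - 1)
       = (-7/4) * exp((-2) t) + (2/(-2)) * (exp((-2) t) - 1)
       = 1 - 11*exp(-2*t)/4.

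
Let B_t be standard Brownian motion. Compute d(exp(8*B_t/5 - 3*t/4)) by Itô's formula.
d(exp(8*B_t/5 - 3*t/4)) = (53*exp(8*B_t/5 - 3*t/4)/100) dt + (8*exp(8*B_t/5 - 3*t/4)/5) dB_t

Itô's formula for f(t, x): d f(t, B_t) = (f_t + (1/2) f_xx) dt + f_x dB_t. Compute partials of f(t, x) = exp(-3*t/4 + 8*x/5):
  f_t(t,x)  = -3*exp(-3*t/4 + 8*x/5)/4
  f_x(t,x)  = 8*exp(-3*t/4 + 8*x/5)/5
  f_xx(t,x) = 64*exp(-3*t/4 + 8*x/5)/25
Assemble drift = f_t + (1/2) f_xx = 53*exp(-3*t/4 + 8*x/5)/100 and diffusion = f_x = 8*exp(-3*t/4 + 8*x/5)/5. Substituting x = B_t:
  d(exp(8*B_t/5 - 3*t/4)) = (53*exp(8*B_t/5 - 3*t/4)/100) dt + (8*exp(8*B_t/5 - 3*t/4)/5) dB_t.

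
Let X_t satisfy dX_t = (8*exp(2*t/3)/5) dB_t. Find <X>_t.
<X>_t = 48*exp(4*t/3)/25 - 48/25

For an Itô process dX_t = a(t) dt + b(t) dB_t, the quadratic variation is <X>_t = int_0^t b(s)^2 ds (the drift term does not contribute). Here b(s) = 8*exp(2*s/3)/5, so
  b(s)^2 = 64*exp(4*s/3)/25.
Integrating from 0 to t:
  <X>_t = int_0^t (64*exp(4*s/3)/25) ds = 48*exp(4*t/3)/25 - 48/25.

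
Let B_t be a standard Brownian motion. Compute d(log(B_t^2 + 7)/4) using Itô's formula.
d(log(B_t^2 + 7)/4) = ((7 - B_t^2)/(4*(B_t^2 + 7)^2)) dt + (B_t/(2*(B_t^2 + 7))) dB_t

Itô's formula for f(B_t) gives d f(B_t) = f'(B_t) dB_t + (1/2) f''(B_t) dt. Compute derivatives of f(x) = log(x^2 + 7)/4:
  f'(x)  = x/(2*(x^2 + 7))
  f''(x) = (7 - x^2)/(2*(x^2 + 7)^2)
Substitute x = B_t and multiply the f'' term by 1/2:
  drift     = (1/2) * ((7 - x^2)/(2*(x^2 + 7)^2)) evaluated at B_t = (7 - B_t^2)/(4*(B_t^2 + 7)^2)
  diffusion = (x/(2*(x^2 + 7))) evaluated at B_t = B_t/(2*(B_t^2 + 7))
Therefore d(log(B_t^2 + 7)/4) = ((7 - B_t^2)/(4*(B_t^2 + 7)^2)) dt + (B_t/(2*(B_t^2 + 7))) dB_t.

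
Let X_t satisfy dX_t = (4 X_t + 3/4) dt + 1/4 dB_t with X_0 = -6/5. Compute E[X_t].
E[X_t] = -81*exp(4*t)/80 - 3/16

Taking expectations and using E[dB_t] = 0, the mean m(t) = E[X_t] satisfies the ODE m'(t) = a m(t) + b with m(0) = x_0. With a = 4, b = 3/4, x_0 = -6/5, the solution is
  m(t) = x_0 * exp(a t) + (b/a) * (exp(a t) - 1)
       = (-6/5) * exp(4 t) + ((3/4)/4) * (exp(4 t) - 1)
       = -81*exp(4*t)/80 - 3/16.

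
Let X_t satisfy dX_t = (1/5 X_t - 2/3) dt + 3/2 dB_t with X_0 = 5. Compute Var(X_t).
Var(X_t) = 45*exp(2*t/5)/8 - 45/8

The variance V(t) = Var(X_t) satisfies V'(t) = 2 a V(t) + c^2 with V(0) = 0 (drift coefficient is linear in X, diffusion is constant). With a = 1/5, c = 3/2, the solution is
  V(t) = (c^2 / (2 a)) * (exp(2 a t) - 1)
       = ((3/2)^2 / (2*(1/5))) * (exp((2/5) t) - 1)
       = 45*exp(2*t/5)/8 - 45/8.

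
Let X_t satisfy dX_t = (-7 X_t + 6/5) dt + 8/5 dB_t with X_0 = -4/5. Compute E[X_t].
E[X_t] = 6/35 - 34*exp(-7*t)/35

Taking expectations and using E[dB_t] = 0, the mean m(t) = E[X_t] satisfies the ODE m'(t) = a m(t) + b with m(0) = x_0. With a = -7, b = 6/5, x_0 = -4/5, the solution is
  m(t) = x_0 * exp(a t) + (b/a) * (exp(a t) - 1)
       = (-4/5) * exp((-7) t) + ((6/5)/(-7)) * (exp((-7) t) - 1)
       = 6/35 - 34*exp(-7*t)/35.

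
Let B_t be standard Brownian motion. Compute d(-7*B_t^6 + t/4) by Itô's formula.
d(-7*B_t^6 + t/4) = (1/4 - 105*B_t^4) dt + (-42*B_t^5) dB_t

Itô's formula for f(t, x): d f(t, B_t) = (f_t + (1/2) f_xx) dt + f_x dB_t. Compute partials of f(t, x) = t/4 - 7*x^6:
  f_t(t,x)  = 1/4
  f_x(t,x)  = -42*x^5
  f_xx(t,x) = -210*x^4
Assemble drift = f_t + (1/2) f_xx = 1/4 - 105*x^4 and diffusion = f_x = -42*x^5. Substituting x = B_t:
  d(-7*B_t^6 + t/4) = (1/4 - 105*B_t^4) dt + (-42*B_t^5) dB_t.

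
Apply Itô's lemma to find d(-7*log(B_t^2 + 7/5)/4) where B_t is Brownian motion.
d(-7*log(B_t^2 + 7/5)/4) = (35*(5*B_t^2 - 7)/(4*(5*B_t^2 + 7)^2)) dt + (-35*B_t/(10*B_t^2 + 14)) dB_t

Itô's formula for f(B_t) gives d f(B_t) = f'(B_t) dB_t + (1/2) f''(B_t) dt. Compute derivatives of f(x) = -7*log(x^2 + 7/5)/4:
  f'(x)  = -35*x/(10*x^2 + 14)
  f''(x) = 35*(5*x^2 - 7)/(2*(5*x^2 + 7)^2)
Substitute x = B_t and multiply the f'' term by 1/2:
  drift     = (1/2) * (35*(5*x^2 - 7)/(2*(5*x^2 + 7)^2)) evaluated at B_t = 35*(5*B_t^2 - 7)/(4*(5*B_t^2 + 7)^2)
  diffusion = (-35*x/(10*x^2 + 14)) evaluated at B_t = -35*B_t/(10*B_t^2 + 14)
Therefore d(-7*log(B_t^2 + 7/5)/4) = (35*(5*B_t^2 - 7)/(4*(5*B_t^2 + 7)^2)) dt + (-35*B_t/(10*B_t^2 + 14)) dB_t.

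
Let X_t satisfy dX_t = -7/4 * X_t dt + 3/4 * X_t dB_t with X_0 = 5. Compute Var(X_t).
Var(X_t) = (25*exp(9*t/16) - 25)*exp(-7*t/2)

For GBM dX = mu X dt + sigma X dB with X_0 = x_0, apply Itô to Y = log X: dY = (mu - sigma^2/2) dt + sigma dB, so Y_t = log(x_0) + (mu - sigma^2/2) t + sigma B_t and hence X_t = x_0 * exp((mu - sigma^2/2) t + sigma B_t).
With mu = -7/4, sigma = 3/4, x_0 = 5, this gives:
  X_t = 5 * exp((-65/32) * t + (3/4) * B_t).
Since sigma*B_t ~ Normal(0, sigma^2 t), E[exp(sigma*B_t)] = exp(sigma^2 t / 2); so E[X_t] = x_0 * exp((mu - sigma^2/2) t) * exp(sigma^2 t / 2) = x_0 * exp(mu t) = 5*exp(-7*t/4).
Var(X_t) = E[X_t^2] - (E[X_t])^2 = x_0^2 * exp(2 mu t) * (exp(sigma^2 t) - 1) = (25*exp(9*t/16) - 25)*exp(-7*t/2).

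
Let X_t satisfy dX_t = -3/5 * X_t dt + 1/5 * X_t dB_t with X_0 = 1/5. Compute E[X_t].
E[X_t] = exp(-3*t/5)/5

For GBM dX = mu X dt + sigma X dB with X_0 = x_0, apply Itô to Y = log X: dY = (mu - sigma^2/2) dt + sigma dB, so Y_t = log(x_0) + (mu - sigma^2/2) t + sigma B_t and hence X_t = x_0 * exp((mu - sigma^2/2) t + sigma B_t).
With mu = -3/5, sigma = 1/5, x_0 = 1/5, this gives:
  X_t = 1/5 * exp((-31/50) * t + (1/5) * B_t).
Since sigma*B_t ~ Normal(0, sigma^2 t), E[exp(sigma*B_t)] = exp(sigma^2 t / 2); so E[X_t] = x_0 * exp((mu - sigma^2/2) t) * exp(sigma^2 t / 2) = x_0 * exp(mu t) = exp(-3*t/5)/5.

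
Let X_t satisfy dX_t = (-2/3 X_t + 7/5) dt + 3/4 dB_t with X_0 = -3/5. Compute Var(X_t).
Var(X_t) = 27/64 - 27*exp(-4*t/3)/64

The variance V(t) = Var(X_t) satisfies V'(t) = 2 a V(t) + c^2 with V(0) = 0 (drift coefficient is linear in X, diffusion is constant). With a = -2/3, c = 3/4, the solution is
  V(t) = (c^2 / (2 a)) * (exp(2 a t) - 1)
       = ((3/4)^2 / (2*(-2/3))) * (exp((-4/3) t) - 1)
       = 27/64 - 27*exp(-4*t/3)/64.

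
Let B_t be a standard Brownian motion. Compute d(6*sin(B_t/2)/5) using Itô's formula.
d(6*sin(B_t/2)/5) = (-3*sin(B_t/2)/20) dt + (3*cos(B_t/2)/5) dB_t

Itô's formula for f(B_t) gives d f(B_t) = f'(B_t) dB_t + (1/2) f''(B_t) dt. Compute derivatives of f(x) = 6*sin(x/2)/5:
  f'(x)  = 3*cos(x/2)/5
  f''(x) = -3*sin(x/2)/10
Substitute x = B_t and multiply the f'' term by 1/2:
  drift     = (1/2) * (-3*sin(x/2)/10) evaluated at B_t = -3*sin(B_t/2)/20
  diffusion = (3*cos(x/2)/5) evaluated at B_t = 3*cos(B_t/2)/5
Therefore d(6*sin(B_t/2)/5) = (-3*sin(B_t/2)/20) dt + (3*cos(B_t/2)/5) dB_t.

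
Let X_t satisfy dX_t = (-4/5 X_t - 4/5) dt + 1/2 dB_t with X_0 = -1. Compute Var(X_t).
Var(X_t) = 5/32 - 5*exp(-8*t/5)/32

The variance V(t) = Var(X_t) satisfies V'(t) = 2 a V(t) + c^2 with V(0) = 0 (drift coefficient is linear in X, diffusion is constant). With a = -4/5, c = 1/2, the solution is
  V(t) = (c^2 / (2 a)) * (exp(2 a t) - 1)
       = ((1/2)^2 / (2*(-4/5))) * (exp((-8/5) t) - 1)
       = 5/32 - 5*exp(-8*t/5)/32.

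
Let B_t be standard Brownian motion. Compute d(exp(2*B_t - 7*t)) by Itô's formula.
d(exp(2*B_t - 7*t)) = (-5*exp(2*B_t - 7*t)) dt + (2*exp(2*B_t - 7*t)) dB_t

Itô's formula for f(t, x): d f(t, B_t) = (f_t + (1/2) f_xx) dt + f_x dB_t. Compute partials of f(t, x) = exp(-7*t + 2*x):
  f_t(t,x)  = -7*exp(-7*t + 2*x)
  f_x(t,x)  = 2*exp(-7*t + 2*x)
  f_xx(t,x) = 4*exp(-7*t + 2*x)
Assemble drift = f_t + (1/2) f_xx = -5*exp(-7*t + 2*x) and diffusion = f_x = 2*exp(-7*t + 2*x). Substituting x = B_t:
  d(exp(2*B_t - 7*t)) = (-5*exp(2*B_t - 7*t)) dt + (2*exp(2*B_t - 7*t)) dB_t.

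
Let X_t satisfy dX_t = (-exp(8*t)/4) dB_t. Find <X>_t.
<X>_t = exp(16*t)/256 - 1/256

For an Itô process dX_t = a(t) dt + b(t) dB_t, the quadratic variation is <X>_t = int_0^t b(s)^2 ds (the drift term does not contribute). Here b(s) = -exp(8*s)/4, so
  b(s)^2 = exp(16*s)/16.
Integrating from 0 to t:
  <X>_t = int_0^t (exp(16*s)/16) ds = exp(16*t)/256 - 1/256.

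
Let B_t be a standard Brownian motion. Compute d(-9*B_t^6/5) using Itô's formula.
d(-9*B_t^6/5) = (-27*B_t^4) dt + (-54*B_t^5/5) dB_t

Itô's formula for f(B_t) gives d f(B_t) = f'(B_t) dB_t + (1/2) f''(B_t) dt. Compute derivatives of f(x) = -9*x^6/5:
  f'(x)  = -54*x^5/5
  f''(x) = -54*x^4
Substitute x = B_t and multiply the f'' term by 1/2:
  drift     = (1/2) * (-54*x^4) evaluated at B_t = -27*B_t^4
  diffusion = (-54*x^5/5) evaluated at B_t = -54*B_t^5/5
Therefore d(-9*B_t^6/5) = (-27*B_t^4) dt + (-54*B_t^5/5) dB_t.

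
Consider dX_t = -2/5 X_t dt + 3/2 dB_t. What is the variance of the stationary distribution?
lim Var(X_t) = 45/16

The OU SDE dX = -theta X dt + sigma dB admits the integrating factor exp(theta t): d(exp(theta t) X_t) = sigma exp(theta t) dB_t. Integrating from 0 to t gives X_t = x_0 * exp(-theta t) + sigma * int_0^t exp(-theta (t-s)) dB_s for any initial x_0. The Itô integral has variance (by the Itô isometry) sigma^2 * int_0^t exp(-2 theta (t - s)) ds = sigma^2 * (1 - exp(-2 theta t)) / (2 theta), independent of x_0.
With theta = 2/5, sigma = 3/2:
  Var(X_t) = (3/2)^2 * (1 - exp(-2*2/5 t)) / (2 * 2/5) = 45/16 - 45*exp(-4*t/5)/16.
As t -> infinity, exp(-2*2/5 t) -> 0, so the stationary variance is sigma^2 / (2 theta) = 45/16.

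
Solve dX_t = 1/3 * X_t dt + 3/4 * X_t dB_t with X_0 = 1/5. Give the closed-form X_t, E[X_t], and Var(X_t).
X_t = 1/5 * exp((5/96) t + (3/4) B_t); E[X_t] = exp(t/3)/5; Var(X_t) = (exp(9*t/16) - 1)*exp(2*t/3)/25

For GBM dX = mu X dt + sigma X dB with X_0 = x_0, apply Itô to Y = log X: dY = (mu - sigma^2/2) dt + sigma dB, so Y_t = log(x_0) + (mu - sigma^2/2) t + sigma B_t and hence X_t = x_0 * exp((mu - sigma^2/2) t + sigma B_t).
With mu = 1/3, sigma = 3/4, x_0 = 1/5, this gives:
  X_t = 1/5 * exp((5/96) * t + (3/4) * B_t).
Since sigma*B_t ~ Normal(0, sigma^2 t), E[exp(sigma*B_t)] = exp(sigma^2 t / 2); so E[X_t] = x_0 * exp((mu - sigma^2/2) t) * exp(sigma^2 t / 2) = x_0 * exp(mu t) = exp(t/3)/5.
Var(X_t) = E[X_t^2] - (E[X_t])^2 = x_0^2 * exp(2 mu t) * (exp(sigma^2 t) - 1) = (exp(9*t/16) - 1)*exp(2*t/3)/25.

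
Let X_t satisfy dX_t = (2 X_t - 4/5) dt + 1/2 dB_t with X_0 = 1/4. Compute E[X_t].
E[X_t] = 2/5 - 3*exp(2*t)/20

Taking expectations and using E[dB_t] = 0, the mean m(t) = E[X_t] satisfies the ODE m'(t) = a m(t) + b with m(0) = x_0. With a = 2, b = -4/5, x_0 = 1/4, the solution is
  m(t) = x_0 * exp(a t) + (b/a) * (exp(a t) - 1)
       = (1/4) * exp(2 t) + ((-4/5)/2) * (exp(2 t) - 1)
       = 2/5 - 3*exp(2*t)/20.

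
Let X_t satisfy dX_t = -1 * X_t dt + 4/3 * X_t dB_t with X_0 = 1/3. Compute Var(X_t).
Var(X_t) = (exp(16*t/9) - 1)*exp(-2*t)/9

For GBM dX = mu X dt + sigma X dB with X_0 = x_0, apply Itô to Y = log X: dY = (mu - sigma^2/2) dt + sigma dB, so Y_t = log(x_0) + (mu - sigma^2/2) t + sigma B_t and hence X_t = x_0 * exp((mu - sigma^2/2) t + sigma B_t).
With mu = -1, sigma = 4/3, x_0 = 1/3, this gives:
  X_t = 1/3 * exp((-17/9) * t + (4/3) * B_t).
Since sigma*B_t ~ Normal(0, sigma^2 t), E[exp(sigma*B_t)] = exp(sigma^2 t / 2); so E[X_t] = x_0 * exp((mu - sigma^2/2) t) * exp(sigma^2 t / 2) = x_0 * exp(mu t) = exp(-t)/3.
Var(X_t) = E[X_t^2] - (E[X_t])^2 = x_0^2 * exp(2 mu t) * (exp(sigma^2 t) - 1) = (exp(16*t/9) - 1)*exp(-2*t)/9.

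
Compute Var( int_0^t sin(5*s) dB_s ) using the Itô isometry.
Var = t/2 - sin(10*t)/20

The Itô integral of a deterministic integrand f(s) has mean 0 because each increment f(s) * (B_{s+ds} - B_s) has mean 0. By the Itô isometry:
  Var( int_0^t f(s) dB_s ) = E[ (int_0^t f(s) dB_s)^2 ] = int_0^t f(s)^2 ds.
Here f(s) = sin(5*s), so f(s)^2 = sin(5*s)^2. Integrate:
  int_0^t (sin(5*s)^2) ds = t/2 - sin(10*t)/20.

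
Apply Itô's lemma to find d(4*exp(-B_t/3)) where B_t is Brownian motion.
d(4*exp(-B_t/3)) = (2*exp(-B_t/3)/9) dt + (-4*exp(-B_t/3)/3) dB_t

Itô's formula for f(B_t) gives d f(B_t) = f'(B_t) dB_t + (1/2) f''(B_t) dt. Compute derivatives of f(x) = 4*exp(-x/3):
  f'(x)  = -4*exp(-x/3)/3
  f''(x) = 4*exp(-x/3)/9
Substitute x = B_t and multiply the f'' term by 1/2:
  drift     = (1/2) * (4*exp(-x/3)/9) evaluated at B_t = 2*exp(-B_t/3)/9
  diffusion = (-4*exp(-x/3)/3) evaluated at B_t = -4*exp(-B_t/3)/3
Therefore d(4*exp(-B_t/3)) = (2*exp(-B_t/3)/9) dt + (-4*exp(-B_t/3)/3) dB_t.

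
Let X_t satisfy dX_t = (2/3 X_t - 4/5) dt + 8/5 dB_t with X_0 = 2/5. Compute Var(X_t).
Var(X_t) = 48*exp(4*t/3)/25 - 48/25

The variance V(t) = Var(X_t) satisfies V'(t) = 2 a V(t) + c^2 with V(0) = 0 (drift coefficient is linear in X, diffusion is constant). With a = 2/3, c = 8/5, the solution is
  V(t) = (c^2 / (2 a)) * (exp(2 a t) - 1)
       = ((8/5)^2 / (2*(2/3))) * (exp((4/3) t) - 1)
       = 48*exp(4*t/3)/25 - 48/25.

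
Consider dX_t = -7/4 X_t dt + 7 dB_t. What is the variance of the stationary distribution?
lim Var(X_t) = 14

The OU SDE dX = -theta X dt + sigma dB admits the integrating factor exp(theta t): d(exp(theta t) X_t) = sigma exp(theta t) dB_t. Integrating from 0 to t gives X_t = x_0 * exp(-theta t) + sigma * int_0^t exp(-theta (t-s)) dB_s for any initial x_0. The Itô integral has variance (by the Itô isometry) sigma^2 * int_0^t exp(-2 theta (t - s)) ds = sigma^2 * (1 - exp(-2 theta t)) / (2 theta), independent of x_0.
With theta = 7/4, sigma = 7:
  Var(X_t) = (7)^2 * (1 - exp(-2*7/4 t)) / (2 * 7/4) = 14 - 14*exp(-7*t/2).
As t -> infinity, exp(-2*7/4 t) -> 0, so the stationary variance is sigma^2 / (2 theta) = 14.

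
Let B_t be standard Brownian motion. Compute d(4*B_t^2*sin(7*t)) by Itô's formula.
d(4*B_t^2*sin(7*t)) = (28*B_t^2*cos(7*t) + 4*sin(7*t)) dt + (8*B_t*sin(7*t)) dB_t

Itô's formula for f(t, x): d f(t, B_t) = (f_t + (1/2) f_xx) dt + f_x dB_t. Compute partials of f(t, x) = 4*x^2*sin(7*t):
  f_t(t,x)  = 28*x^2*cos(7*t)
  f_x(t,x)  = 8*x*sin(7*t)
  f_xx(t,x) = 8*sin(7*t)
Assemble drift = f_t + (1/2) f_xx = 28*x^2*cos(7*t) + 4*sin(7*t) and diffusion = f_x = 8*x*sin(7*t). Substituting x = B_t:
  d(4*B_t^2*sin(7*t)) = (28*B_t^2*cos(7*t) + 4*sin(7*t)) dt + (8*B_t*sin(7*t)) dB_t.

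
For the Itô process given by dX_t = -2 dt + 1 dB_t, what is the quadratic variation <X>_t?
<X>_t = t

For an Itô process dX_t = a(t) dt + b(t) dB_t, the quadratic variation is <X>_t = int_0^t b(s)^2 ds (the drift term does not contribute). Here b(s) = 1, so
  b(s)^2 = 1.
Integrating from 0 to t:
  <X>_t = int_0^t (1) ds = t.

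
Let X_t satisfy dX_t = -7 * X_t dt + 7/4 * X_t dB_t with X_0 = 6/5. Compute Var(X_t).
Var(X_t) = (36*exp(49*t/16) - 36)*exp(-14*t)/25

For GBM dX = mu X dt + sigma X dB with X_0 = x_0, apply Itô to Y = log X: dY = (mu - sigma^2/2) dt + sigma dB, so Y_t = log(x_0) + (mu - sigma^2/2) t + sigma B_t and hence X_t = x_0 * exp((mu - sigma^2/2) t + sigma B_t).
With mu = -7, sigma = 7/4, x_0 = 6/5, this gives:
  X_t = 6/5 * exp((-273/32) * t + (7/4) * B_t).
Since sigma*B_t ~ Normal(0, sigma^2 t), E[exp(sigma*B_t)] = exp(sigma^2 t / 2); so E[X_t] = x_0 * exp((mu - sigma^2/2) t) * exp(sigma^2 t / 2) = x_0 * exp(mu t) = 6*exp(-7*t)/5.
Var(X_t) = E[X_t^2] - (E[X_t])^2 = x_0^2 * exp(2 mu t) * (exp(sigma^2 t) - 1) = (36*exp(49*t/16) - 36)*exp(-14*t)/25.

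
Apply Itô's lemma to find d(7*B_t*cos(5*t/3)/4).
d(7*B_t*cos(5*t/3)/4) = (-35*B_t*sin(5*t/3)/12) dt + (7*cos(5*t/3)/4) dB_t

Itô's formula for f(t, x): d f(t, B_t) = (f_t + (1/2) f_xx) dt + f_x dB_t. Compute partials of f(t, x) = 7*x*cos(5*t/3)/4:
  f_t(t,x)  = -35*x*sin(5*t/3)/12
  f_x(t,x)  = 7*cos(5*t/3)/4
  f_xx(t,x) = 0
Assemble drift = f_t + (1/2) f_xx = -35*x*sin(5*t/3)/12 and diffusion = f_x = 7*cos(5*t/3)/4. Substituting x = B_t:
  d(7*B_t*cos(5*t/3)/4) = (-35*B_t*sin(5*t/3)/12) dt + (7*cos(5*t/3)/4) dB_t.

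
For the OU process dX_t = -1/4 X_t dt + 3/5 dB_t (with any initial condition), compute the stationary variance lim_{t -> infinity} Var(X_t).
lim Var(X_t) = 18/25

The OU SDE dX = -theta X dt + sigma dB admits the integrating factor exp(theta t): d(exp(theta t) X_t) = sigma exp(theta t) dB_t. Integrating from 0 to t gives X_t = x_0 * exp(-theta t) + sigma * int_0^t exp(-theta (t-s)) dB_s for any initial x_0. The Itô integral has variance (by the Itô isometry) sigma^2 * int_0^t exp(-2 theta (t - s)) ds = sigma^2 * (1 - exp(-2 theta t)) / (2 theta), independent of x_0.
With theta = 1/4, sigma = 3/5:
  Var(X_t) = (3/5)^2 * (1 - exp(-2*1/4 t)) / (2 * 1/4) = 18/25 - 18*exp(-t/2)/25.
As t -> infinity, exp(-2*1/4 t) -> 0, so the stationary variance is sigma^2 / (2 theta) = 18/25.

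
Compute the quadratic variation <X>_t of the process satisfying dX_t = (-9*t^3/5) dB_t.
<X>_t = 81*t^7/175

For an Itô process dX_t = a(t) dt + b(t) dB_t, the quadratic variation is <X>_t = int_0^t b(s)^2 ds (the drift term does not contribute). Here b(s) = -9*s^3/5, so
  b(s)^2 = 81*s^6/25.
Integrating from 0 to t:
  <X>_t = int_0^t (81*s^6/25) ds = 81*t^7/175.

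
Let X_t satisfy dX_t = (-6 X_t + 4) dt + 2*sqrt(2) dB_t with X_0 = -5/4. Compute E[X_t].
E[X_t] = 2/3 - 23*exp(-6*t)/12

Taking expectations and using E[dB_t] = 0, the mean m(t) = E[X_t] satisfies the ODE m'(t) = a m(t) + b with m(0) = x_0. With a = -6, b = 4, x_0 = -5/4, the solution is
  m(t) = x_0 * exp(a t) + (b/a) * (exp(a t) - 1)
       = (-5/4) * exp((-6) t) + (4/(-6)) * (exp((-6) t) - 1)
       = 2/3 - 23*exp(-6*t)/12.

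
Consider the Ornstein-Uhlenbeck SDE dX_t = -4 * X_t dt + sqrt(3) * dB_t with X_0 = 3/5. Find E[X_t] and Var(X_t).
E[X_t] = 3*exp(-4*t)/5; Var(X_t) = 3/8 - 3*exp(-8*t)/8

The OU SDE dX = -theta X dt + sigma dB admits the integrating factor exp(theta t): d(exp(theta t) X_t) = sigma exp(theta t) dB_t. Integrating from 0 to t:
  X_t = x_0 * exp(-theta t) + sigma * int_0^t exp(-theta (t-s)) dB_s.
The Itô integral has mean 0 and (by the Itô isometry) variance sigma^2 * int_0^t exp(-2 theta (t - s)) ds = sigma^2 * (1 - exp(-2 theta t)) / (2 theta).
With theta = 4, sigma = sqrt(3), x_0 = 3/5:
  E[X_t] = 3/5 * exp(-4 t) = 3*exp(-4*t)/5
  Var(X_t) = (sqrt(3))^2 * (1 - exp(-2*4 t)) / (2 * 4) = 3/8 - 3*exp(-8*t)/8.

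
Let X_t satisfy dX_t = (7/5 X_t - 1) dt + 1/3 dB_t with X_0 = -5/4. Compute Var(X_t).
Var(X_t) = 5*exp(14*t/5)/126 - 5/126

The variance V(t) = Var(X_t) satisfies V'(t) = 2 a V(t) + c^2 with V(0) = 0 (drift coefficient is linear in X, diffusion is constant). With a = 7/5, c = 1/3, the solution is
  V(t) = (c^2 / (2 a)) * (exp(2 a t) - 1)
       = ((1/3)^2 / (2*(7/5))) * (exp((14/5) t) - 1)
       = 5*exp(14*t/5)/126 - 5/126.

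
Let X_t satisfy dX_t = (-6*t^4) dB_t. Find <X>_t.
<X>_t = 4*t^9

For an Itô process dX_t = a(t) dt + b(t) dB_t, the quadratic variation is <X>_t = int_0^t b(s)^2 ds (the drift term does not contribute). Here b(s) = -6*s^4, so
  b(s)^2 = 36*s^8.
Integrating from 0 to t:
  <X>_t = int_0^t (36*s^8) ds = 4*t^9.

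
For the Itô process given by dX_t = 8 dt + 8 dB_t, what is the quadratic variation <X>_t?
<X>_t = 64*t

For an Itô process dX_t = a(t) dt + b(t) dB_t, the quadratic variation is <X>_t = int_0^t b(s)^2 ds (the drift term does not contribute). Here b(s) = 8, so
  b(s)^2 = 64.
Integrating from 0 to t:
  <X>_t = int_0^t (64) ds = 64*t.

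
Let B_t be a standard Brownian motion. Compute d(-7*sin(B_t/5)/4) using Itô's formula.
d(-7*sin(B_t/5)/4) = (7*sin(B_t/5)/200) dt + (-7*cos(B_t/5)/20) dB_t

Itô's formula for f(B_t) gives d f(B_t) = f'(B_t) dB_t + (1/2) f''(B_t) dt. Compute derivatives of f(x) = -7*sin(x/5)/4:
  f'(x)  = -7*cos(x/5)/20
  f''(x) = 7*sin(x/5)/100
Substitute x = B_t and multiply the f'' term by 1/2:
  drift     = (1/2) * (7*sin(x/5)/100) evaluated at B_t = 7*sin(B_t/5)/200
  diffusion = (-7*cos(x/5)/20) evaluated at B_t = -7*cos(B_t/5)/20
Therefore d(-7*sin(B_t/5)/4) = (7*sin(B_t/5)/200) dt + (-7*cos(B_t/5)/20) dB_t.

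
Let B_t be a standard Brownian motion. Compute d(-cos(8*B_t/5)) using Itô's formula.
d(-cos(8*B_t/5)) = (32*cos(8*B_t/5)/25) dt + (8*sin(8*B_t/5)/5) dB_t

Itô's formula for f(B_t) gives d f(B_t) = f'(B_t) dB_t + (1/2) f''(B_t) dt. Compute derivatives of f(x) = -cos(8*x/5):
  f'(x)  = 8*sin(8*x/5)/5
  f''(x) = 64*cos(8*x/5)/25
Substitute x = B_t and multiply the f'' term by 1/2:
  drift     = (1/2) * (64*cos(8*x/5)/25) evaluated at B_t = 32*cos(8*B_t/5)/25
  diffusion = (8*sin(8*x/5)/5) evaluated at B_t = 8*sin(8*B_t/5)/5
Therefore d(-cos(8*B_t/5)) = (32*cos(8*B_t/5)/25) dt + (8*sin(8*B_t/5)/5) dB_t.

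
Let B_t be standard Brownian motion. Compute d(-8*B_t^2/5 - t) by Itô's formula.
d(-8*B_t^2/5 - t) = (-13/5) dt + (-16*B_t/5) dB_t

Itô's formula for f(t, x): d f(t, B_t) = (f_t + (1/2) f_xx) dt + f_x dB_t. Compute partials of f(t, x) = -t - 8*x^2/5:
  f_t(t,x)  = -1
  f_x(t,x)  = -16*x/5
  f_xx(t,x) = -16/5
Assemble drift = f_t + (1/2) f_xx = -13/5 and diffusion = f_x = -16*x/5. Substituting x = B_t:
  d(-8*B_t^2/5 - t) = (-13/5) dt + (-16*B_t/5) dB_t.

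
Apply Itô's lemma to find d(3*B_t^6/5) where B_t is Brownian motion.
d(3*B_t^6/5) = (9*B_t^4) dt + (18*B_t^5/5) dB_t

Itô's formula for f(B_t) gives d f(B_t) = f'(B_t) dB_t + (1/2) f''(B_t) dt. Compute derivatives of f(x) = 3*x^6/5:
  f'(x)  = 18*x^5/5
  f''(x) = 18*x^4
Substitute x = B_t and multiply the f'' term by 1/2:
  drift     = (1/2) * (18*x^4) evaluated at B_t = 9*B_t^4
  diffusion = (18*x^5/5) evaluated at B_t = 18*B_t^5/5
Therefore d(3*B_t^6/5) = (9*B_t^4) dt + (18*B_t^5/5) dB_t.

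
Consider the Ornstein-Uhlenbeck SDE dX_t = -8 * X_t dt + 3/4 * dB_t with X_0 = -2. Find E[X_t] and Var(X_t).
E[X_t] = -2*exp(-8*t); Var(X_t) = 9/256 - 9*exp(-16*t)/256

The OU SDE dX = -theta X dt + sigma dB admits the integrating factor exp(theta t): d(exp(theta t) X_t) = sigma exp(theta t) dB_t. Integrating from 0 to t:
  X_t = x_0 * exp(-theta t) + sigma * int_0^t exp(-theta (t-s)) dB_s.
The Itô integral has mean 0 and (by the Itô isometry) variance sigma^2 * int_0^t exp(-2 theta (t - s)) ds = sigma^2 * (1 - exp(-2 theta t)) / (2 theta).
With theta = 8, sigma = 3/4, x_0 = -2:
  E[X_t] = -2 * exp(-8 t) = -2*exp(-8*t)
  Var(X_t) = (3/4)^2 * (1 - exp(-2*8 t)) / (2 * 8) = 9/256 - 9*exp(-16*t)/256.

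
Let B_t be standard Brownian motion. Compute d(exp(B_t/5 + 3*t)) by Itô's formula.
d(exp(B_t/5 + 3*t)) = (151*exp(B_t/5 + 3*t)/50) dt + (exp(B_t/5 + 3*t)/5) dB_t

Itô's formula for f(t, x): d f(t, B_t) = (f_t + (1/2) f_xx) dt + f_x dB_t. Compute partials of f(t, x) = exp(3*t + x/5):
  f_t(t,x)  = 3*exp(3*t + x/5)
  f_x(t,x)  = exp(3*t + x/5)/5
  f_xx(t,x) = exp(3*t + x/5)/25
Assemble drift = f_t + (1/2) f_xx = 151*exp(3*t + x/5)/50 and diffusion = f_x = exp(3*t + x/5)/5. Substituting x = B_t:
  d(exp(B_t/5 + 3*t)) = (151*exp(B_t/5 + 3*t)/50) dt + (exp(B_t/5 + 3*t)/5) dB_t.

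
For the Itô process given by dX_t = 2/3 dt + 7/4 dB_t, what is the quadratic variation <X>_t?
<X>_t = 49*t/16

For an Itô process dX_t = a(t) dt + b(t) dB_t, the quadratic variation is <X>_t = int_0^t b(s)^2 ds (the drift term does not contribute). Here b(s) = 7/4, so
  b(s)^2 = 49/16.
Integrating from 0 to t:
  <X>_t = int_0^t (49/16) ds = 49*t/16.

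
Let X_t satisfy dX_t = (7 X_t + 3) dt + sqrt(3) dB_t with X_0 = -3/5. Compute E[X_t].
E[X_t] = -6*exp(7*t)/35 - 3/7

Taking expectations and using E[dB_t] = 0, the mean m(t) = E[X_t] satisfies the ODE m'(t) = a m(t) + b with m(0) = x_0. With a = 7, b = 3, x_0 = -3/5, the solution is
  m(t) = x_0 * exp(a t) + (b/a) * (exp(a t) - 1)
       = (-3/5) * exp(7 t) + (3/7) * (exp(7 t) - 1)
       = -6*exp(7*t)/35 - 3/7.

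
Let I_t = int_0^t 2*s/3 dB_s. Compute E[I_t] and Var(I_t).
E[I_t] = 0; Var(I_t) = 4*t^3/27

The Itô integral of a deterministic integrand f(s) has mean 0 because each increment f(s) * (B_{s+ds} - B_s) has mean 0. By the Itô isometry:
  Var( int_0^t f(s) dB_s ) = E[ (int_0^t f(s) dB_s)^2 ] = int_0^t f(s)^2 ds.
Here f(s) = 2*s/3, so f(s)^2 = 4*s^2/9. Integrate:
  int_0^t (4*s^2/9) ds = 4*t^3/27.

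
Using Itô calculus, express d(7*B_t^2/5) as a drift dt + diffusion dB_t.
d(7*B_t^2/5) = (7/5) dt + (14*B_t/5) dB_t

Itô's formula for f(B_t) gives d f(B_t) = f'(B_t) dB_t + (1/2) f''(B_t) dt. Compute derivatives of f(x) = 7*x^2/5:
  f'(x)  = 14*x/5
  f''(x) = 14/5
Substitute x = B_t and multiply the f'' term by 1/2:
  drift     = (1/2) * (14/5) evaluated at B_t = 7/5
  diffusion = (14*x/5) evaluated at B_t = 14*B_t/5
Therefore d(7*B_t^2/5) = (7/5) dt + (14*B_t/5) dB_t.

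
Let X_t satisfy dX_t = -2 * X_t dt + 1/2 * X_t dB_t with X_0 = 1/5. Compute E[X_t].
E[X_t] = exp(-2*t)/5

For GBM dX = mu X dt + sigma X dB with X_0 = x_0, apply Itô to Y = log X: dY = (mu - sigma^2/2) dt + sigma dB, so Y_t = log(x_0) + (mu - sigma^2/2) t + sigma B_t and hence X_t = x_0 * exp((mu - sigma^2/2) t + sigma B_t).
With mu = -2, sigma = 1/2, x_0 = 1/5, this gives:
  X_t = 1/5 * exp((-17/8) * t + (1/2) * B_t).
Since sigma*B_t ~ Normal(0, sigma^2 t), E[exp(sigma*B_t)] = exp(sigma^2 t / 2); so E[X_t] = x_0 * exp((mu - sigma^2/2) t) * exp(sigma^2 t / 2) = x_0 * exp(mu t) = exp(-2*t)/5.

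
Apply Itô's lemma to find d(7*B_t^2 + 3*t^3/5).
d(7*B_t^2 + 3*t^3/5) = (9*t^2/5 + 7) dt + (14*B_t) dB_t

Itô's formula for f(t, x): d f(t, B_t) = (f_t + (1/2) f_xx) dt + f_x dB_t. Compute partials of f(t, x) = 3*t^3/5 + 7*x^2:
  f_t(t,x)  = 9*t^2/5
  f_x(t,x)  = 14*x
  f_xx(t,x) = 14
Assemble drift = f_t + (1/2) f_xx = 9*t^2/5 + 7 and diffusion = f_x = 14*x. Substituting x = B_t:
  d(7*B_t^2 + 3*t^3/5) = (9*t^2/5 + 7) dt + (14*B_t) dB_t.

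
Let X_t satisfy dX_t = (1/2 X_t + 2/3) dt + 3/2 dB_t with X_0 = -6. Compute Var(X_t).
Var(X_t) = 9*exp(t)/4 - 9/4

The variance V(t) = Var(X_t) satisfies V'(t) = 2 a V(t) + c^2 with V(0) = 0 (drift coefficient is linear in X, diffusion is constant). With a = 1/2, c = 3/2, the solution is
  V(t) = (c^2 / (2 a)) * (exp(2 a t) - 1)
       = ((3/2)^2 / (2*(1/2))) * (exp(1 t) - 1)
       = 9*exp(t)/4 - 9/4.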